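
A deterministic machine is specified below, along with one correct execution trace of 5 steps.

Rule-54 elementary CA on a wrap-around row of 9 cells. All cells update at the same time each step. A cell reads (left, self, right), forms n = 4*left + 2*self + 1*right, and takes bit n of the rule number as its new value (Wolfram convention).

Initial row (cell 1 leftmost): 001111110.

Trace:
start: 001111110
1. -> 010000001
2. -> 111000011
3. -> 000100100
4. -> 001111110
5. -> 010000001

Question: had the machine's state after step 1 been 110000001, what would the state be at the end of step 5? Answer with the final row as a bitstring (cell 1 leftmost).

110100101

state after step 1 := 110000001
2. -> 001000010
3. -> 011100111
4. -> 100011000
5. -> 110100101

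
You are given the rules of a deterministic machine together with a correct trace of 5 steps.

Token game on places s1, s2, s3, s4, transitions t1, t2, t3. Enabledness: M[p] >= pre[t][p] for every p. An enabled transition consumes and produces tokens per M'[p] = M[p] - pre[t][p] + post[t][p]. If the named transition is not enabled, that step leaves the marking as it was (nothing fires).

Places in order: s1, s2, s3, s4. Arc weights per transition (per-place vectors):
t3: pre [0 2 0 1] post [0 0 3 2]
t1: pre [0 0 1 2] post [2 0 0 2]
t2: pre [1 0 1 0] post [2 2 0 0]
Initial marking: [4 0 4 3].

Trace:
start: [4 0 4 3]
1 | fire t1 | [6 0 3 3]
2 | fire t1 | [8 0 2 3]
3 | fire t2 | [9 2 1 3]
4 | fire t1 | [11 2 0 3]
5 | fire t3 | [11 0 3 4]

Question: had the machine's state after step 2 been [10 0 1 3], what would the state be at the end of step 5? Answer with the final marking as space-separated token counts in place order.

11 0 3 4

state after step 2 := [10 0 1 3]
3 | fire t2 | [11 2 0 3]
4 | fire t1 | [11 2 0 3]
5 | fire t3 | [11 0 3 4]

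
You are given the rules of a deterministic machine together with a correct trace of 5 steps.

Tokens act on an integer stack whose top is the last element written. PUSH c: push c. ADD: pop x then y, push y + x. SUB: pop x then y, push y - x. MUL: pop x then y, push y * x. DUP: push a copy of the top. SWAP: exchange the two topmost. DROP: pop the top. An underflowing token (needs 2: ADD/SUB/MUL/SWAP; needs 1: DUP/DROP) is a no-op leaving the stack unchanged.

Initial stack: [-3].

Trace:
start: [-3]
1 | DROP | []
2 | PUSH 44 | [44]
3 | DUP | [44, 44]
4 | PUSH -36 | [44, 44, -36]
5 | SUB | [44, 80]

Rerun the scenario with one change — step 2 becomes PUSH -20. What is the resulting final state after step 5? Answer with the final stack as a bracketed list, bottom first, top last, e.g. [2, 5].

[-20, 16]

(re-executing from step 2 with the substitution; state before step 2: [])
2 | PUSH -20 | [-20]
3 | DUP | [-20, -20]
4 | PUSH -36 | [-20, -20, -36]
5 | SUB | [-20, 16]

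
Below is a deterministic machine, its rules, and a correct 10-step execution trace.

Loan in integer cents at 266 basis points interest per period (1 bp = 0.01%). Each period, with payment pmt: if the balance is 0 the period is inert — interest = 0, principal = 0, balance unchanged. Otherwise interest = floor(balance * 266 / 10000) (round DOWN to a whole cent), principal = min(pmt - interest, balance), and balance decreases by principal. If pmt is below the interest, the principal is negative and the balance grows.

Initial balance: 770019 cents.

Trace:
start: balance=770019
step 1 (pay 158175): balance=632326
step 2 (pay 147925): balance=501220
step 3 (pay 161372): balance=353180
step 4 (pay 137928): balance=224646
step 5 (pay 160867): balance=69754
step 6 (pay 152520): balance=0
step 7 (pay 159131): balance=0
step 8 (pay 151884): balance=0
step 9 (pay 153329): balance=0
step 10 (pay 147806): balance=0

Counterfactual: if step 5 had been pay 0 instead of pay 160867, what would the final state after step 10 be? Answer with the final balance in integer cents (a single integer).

0

(re-executing from step 5 with the substitution; state before step 5: balance=224646)
step 5 (pay 0): balance=230621
step 6 (pay 152520): balance=84235
step 7 (pay 159131): balance=0
step 8 (pay 151884): balance=0
step 9 (pay 153329): balance=0
step 10 (pay 147806): balance=0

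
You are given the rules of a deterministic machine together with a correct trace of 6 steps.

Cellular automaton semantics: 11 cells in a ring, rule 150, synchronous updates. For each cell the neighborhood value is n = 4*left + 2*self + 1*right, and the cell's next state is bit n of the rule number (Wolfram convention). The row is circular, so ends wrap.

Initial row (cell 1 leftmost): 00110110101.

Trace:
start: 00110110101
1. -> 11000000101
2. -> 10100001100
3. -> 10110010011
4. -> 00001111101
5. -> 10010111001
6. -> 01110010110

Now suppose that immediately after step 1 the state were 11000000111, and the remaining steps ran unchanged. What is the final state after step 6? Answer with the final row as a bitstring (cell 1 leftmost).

state after step 1 := 11000000111
2. -> 10100001011
3. -> 00110011001
4. -> 11001100111
5. -> 10110011011
6. -> 00001100001

00001100001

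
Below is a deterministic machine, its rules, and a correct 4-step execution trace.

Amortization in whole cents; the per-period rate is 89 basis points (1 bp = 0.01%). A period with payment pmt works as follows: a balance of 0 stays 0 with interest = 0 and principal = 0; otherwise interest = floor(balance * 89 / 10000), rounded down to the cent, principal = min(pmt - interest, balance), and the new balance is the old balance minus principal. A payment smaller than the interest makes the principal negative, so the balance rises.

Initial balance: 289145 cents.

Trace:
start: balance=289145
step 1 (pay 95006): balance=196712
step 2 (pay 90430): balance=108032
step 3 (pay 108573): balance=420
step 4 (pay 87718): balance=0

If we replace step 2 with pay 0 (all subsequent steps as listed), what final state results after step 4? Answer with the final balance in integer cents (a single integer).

4752

(re-executing from step 2 with the substitution; state before step 2: balance=196712)
step 2 (pay 0): balance=198462
step 3 (pay 108573): balance=91655
step 4 (pay 87718): balance=4752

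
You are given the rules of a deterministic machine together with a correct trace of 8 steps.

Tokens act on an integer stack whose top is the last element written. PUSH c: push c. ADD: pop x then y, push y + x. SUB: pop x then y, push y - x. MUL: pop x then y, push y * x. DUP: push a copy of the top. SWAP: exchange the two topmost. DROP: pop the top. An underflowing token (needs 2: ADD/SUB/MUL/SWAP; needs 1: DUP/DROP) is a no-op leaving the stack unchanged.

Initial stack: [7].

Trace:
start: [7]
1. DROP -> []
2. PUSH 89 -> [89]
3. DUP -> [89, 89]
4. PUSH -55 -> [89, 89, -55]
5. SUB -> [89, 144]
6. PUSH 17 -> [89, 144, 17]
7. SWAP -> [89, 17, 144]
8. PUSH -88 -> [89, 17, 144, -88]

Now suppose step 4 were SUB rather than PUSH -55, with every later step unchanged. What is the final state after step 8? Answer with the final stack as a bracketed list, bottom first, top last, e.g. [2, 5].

[17, 0, -88]

(re-executing from step 4 with the substitution; state before step 4: [89, 89])
4. SUB -> [0]
5. SUB -> [0]
6. PUSH 17 -> [0, 17]
7. SWAP -> [17, 0]
8. PUSH -88 -> [17, 0, -88]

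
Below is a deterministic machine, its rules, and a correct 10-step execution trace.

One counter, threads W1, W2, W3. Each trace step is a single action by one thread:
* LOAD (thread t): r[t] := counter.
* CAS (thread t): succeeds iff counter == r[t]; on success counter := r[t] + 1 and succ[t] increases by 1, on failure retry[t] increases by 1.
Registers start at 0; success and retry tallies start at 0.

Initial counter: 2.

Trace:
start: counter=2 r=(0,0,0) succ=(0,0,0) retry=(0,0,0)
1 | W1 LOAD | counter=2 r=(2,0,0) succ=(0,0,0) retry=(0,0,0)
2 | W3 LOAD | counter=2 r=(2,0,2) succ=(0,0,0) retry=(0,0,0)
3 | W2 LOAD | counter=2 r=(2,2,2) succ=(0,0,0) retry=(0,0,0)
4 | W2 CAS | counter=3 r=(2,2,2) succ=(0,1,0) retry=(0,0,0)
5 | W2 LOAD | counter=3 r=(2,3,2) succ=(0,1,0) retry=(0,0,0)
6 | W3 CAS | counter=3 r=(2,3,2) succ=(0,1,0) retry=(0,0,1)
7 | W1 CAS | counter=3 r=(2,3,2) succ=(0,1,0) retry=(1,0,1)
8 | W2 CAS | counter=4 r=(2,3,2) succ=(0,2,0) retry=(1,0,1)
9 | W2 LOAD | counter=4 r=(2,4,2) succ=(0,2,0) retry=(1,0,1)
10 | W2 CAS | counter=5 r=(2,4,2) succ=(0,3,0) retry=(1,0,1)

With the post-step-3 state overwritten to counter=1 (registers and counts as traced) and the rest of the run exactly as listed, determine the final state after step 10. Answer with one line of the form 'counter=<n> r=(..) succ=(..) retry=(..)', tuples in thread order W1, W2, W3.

state after step 3 := counter=1 r=(2,2,2) succ=(0,0,0) retry=(0,0,0)
4 | W2 CAS | counter=1 r=(2,2,2) succ=(0,0,0) retry=(0,1,0)
5 | W2 LOAD | counter=1 r=(2,1,2) succ=(0,0,0) retry=(0,1,0)
6 | W3 CAS | counter=1 r=(2,1,2) succ=(0,0,0) retry=(0,1,1)
7 | W1 CAS | counter=1 r=(2,1,2) succ=(0,0,0) retry=(1,1,1)
8 | W2 CAS | counter=2 r=(2,1,2) succ=(0,1,0) retry=(1,1,1)
9 | W2 LOAD | counter=2 r=(2,2,2) succ=(0,1,0) retry=(1,1,1)
10 | W2 CAS | counter=3 r=(2,2,2) succ=(0,2,0) retry=(1,1,1)

counter=3 r=(2,2,2) succ=(0,2,0) retry=(1,1,1)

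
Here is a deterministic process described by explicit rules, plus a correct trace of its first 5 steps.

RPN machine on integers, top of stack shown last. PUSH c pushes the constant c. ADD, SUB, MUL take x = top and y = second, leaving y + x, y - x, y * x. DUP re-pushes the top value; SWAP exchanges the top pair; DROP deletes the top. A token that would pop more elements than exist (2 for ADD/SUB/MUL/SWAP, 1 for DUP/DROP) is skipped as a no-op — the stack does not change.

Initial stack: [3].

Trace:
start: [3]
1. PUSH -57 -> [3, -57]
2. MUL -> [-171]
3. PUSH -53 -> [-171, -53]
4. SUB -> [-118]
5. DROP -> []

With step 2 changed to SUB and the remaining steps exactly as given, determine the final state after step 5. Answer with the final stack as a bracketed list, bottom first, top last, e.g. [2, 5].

[]

(re-executing from step 2 with the substitution; state before step 2: [3, -57])
2. SUB -> [60]
3. PUSH -53 -> [60, -53]
4. SUB -> [113]
5. DROP -> []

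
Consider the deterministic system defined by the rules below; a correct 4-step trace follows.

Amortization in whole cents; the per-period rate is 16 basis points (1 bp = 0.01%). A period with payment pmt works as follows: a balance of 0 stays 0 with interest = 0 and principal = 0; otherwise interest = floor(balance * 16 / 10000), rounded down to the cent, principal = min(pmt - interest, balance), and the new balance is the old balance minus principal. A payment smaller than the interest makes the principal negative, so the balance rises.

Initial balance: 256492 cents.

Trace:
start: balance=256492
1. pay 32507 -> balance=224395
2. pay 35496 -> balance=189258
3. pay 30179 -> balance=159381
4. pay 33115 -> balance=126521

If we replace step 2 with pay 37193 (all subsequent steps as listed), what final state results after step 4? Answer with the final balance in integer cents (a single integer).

(re-executing from step 2 with the substitution; state before step 2: balance=224395)
2. pay 37193 -> balance=187561
3. pay 30179 -> balance=157682
4. pay 33115 -> balance=124819

124819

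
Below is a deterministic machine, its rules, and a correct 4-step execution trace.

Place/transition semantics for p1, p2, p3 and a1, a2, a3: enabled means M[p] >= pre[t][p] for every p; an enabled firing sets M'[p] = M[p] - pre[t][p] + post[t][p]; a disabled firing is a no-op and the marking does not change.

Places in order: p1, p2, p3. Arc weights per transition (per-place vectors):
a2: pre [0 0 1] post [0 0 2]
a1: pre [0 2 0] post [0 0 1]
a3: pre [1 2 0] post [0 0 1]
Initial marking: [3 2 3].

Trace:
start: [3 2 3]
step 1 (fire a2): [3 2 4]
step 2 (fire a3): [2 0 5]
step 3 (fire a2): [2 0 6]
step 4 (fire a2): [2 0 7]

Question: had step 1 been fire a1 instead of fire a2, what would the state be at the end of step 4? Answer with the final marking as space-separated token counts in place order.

3 0 6

(re-executing from step 1 with the substitution; state before step 1: [3 2 3])
step 1 (fire a1): [3 0 4]
step 2 (fire a3): [3 0 4]
step 3 (fire a2): [3 0 5]
step 4 (fire a2): [3 0 6]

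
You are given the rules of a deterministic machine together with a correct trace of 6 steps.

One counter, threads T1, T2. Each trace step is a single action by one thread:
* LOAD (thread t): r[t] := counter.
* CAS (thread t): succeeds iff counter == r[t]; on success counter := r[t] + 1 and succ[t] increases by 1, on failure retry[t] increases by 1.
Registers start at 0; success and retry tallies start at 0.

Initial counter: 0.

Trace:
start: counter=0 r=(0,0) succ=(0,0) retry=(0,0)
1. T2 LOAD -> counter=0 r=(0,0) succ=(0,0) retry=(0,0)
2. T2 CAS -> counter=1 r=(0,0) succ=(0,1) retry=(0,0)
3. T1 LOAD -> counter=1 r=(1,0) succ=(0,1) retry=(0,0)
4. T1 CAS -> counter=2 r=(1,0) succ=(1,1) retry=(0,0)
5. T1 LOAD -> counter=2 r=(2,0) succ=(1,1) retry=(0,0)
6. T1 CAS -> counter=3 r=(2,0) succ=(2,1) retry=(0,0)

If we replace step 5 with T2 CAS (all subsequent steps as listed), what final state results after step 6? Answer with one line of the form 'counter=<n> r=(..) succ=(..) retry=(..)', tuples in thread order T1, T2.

(re-executing from step 5 with the substitution; state before step 5: counter=2 r=(1,0) succ=(1,1) retry=(0,0))
5. T2 CAS -> counter=2 r=(1,0) succ=(1,1) retry=(0,1)
6. T1 CAS -> counter=2 r=(1,0) succ=(1,1) retry=(1,1)

counter=2 r=(1,0) succ=(1,1) retry=(1,1)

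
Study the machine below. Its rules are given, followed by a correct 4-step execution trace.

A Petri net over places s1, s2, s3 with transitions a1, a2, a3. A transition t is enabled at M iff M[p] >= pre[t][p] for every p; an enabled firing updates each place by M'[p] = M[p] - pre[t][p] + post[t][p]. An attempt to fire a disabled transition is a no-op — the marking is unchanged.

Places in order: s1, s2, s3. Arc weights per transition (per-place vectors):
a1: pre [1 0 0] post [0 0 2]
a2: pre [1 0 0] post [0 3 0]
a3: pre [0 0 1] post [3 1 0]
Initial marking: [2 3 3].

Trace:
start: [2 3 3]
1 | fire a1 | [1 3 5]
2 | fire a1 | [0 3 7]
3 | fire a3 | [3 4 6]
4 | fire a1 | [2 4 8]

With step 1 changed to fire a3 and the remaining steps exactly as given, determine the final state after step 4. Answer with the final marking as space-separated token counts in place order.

6 5 5

(re-executing from step 1 with the substitution; state before step 1: [2 3 3])
1 | fire a3 | [5 4 2]
2 | fire a1 | [4 4 4]
3 | fire a3 | [7 5 3]
4 | fire a1 | [6 5 5]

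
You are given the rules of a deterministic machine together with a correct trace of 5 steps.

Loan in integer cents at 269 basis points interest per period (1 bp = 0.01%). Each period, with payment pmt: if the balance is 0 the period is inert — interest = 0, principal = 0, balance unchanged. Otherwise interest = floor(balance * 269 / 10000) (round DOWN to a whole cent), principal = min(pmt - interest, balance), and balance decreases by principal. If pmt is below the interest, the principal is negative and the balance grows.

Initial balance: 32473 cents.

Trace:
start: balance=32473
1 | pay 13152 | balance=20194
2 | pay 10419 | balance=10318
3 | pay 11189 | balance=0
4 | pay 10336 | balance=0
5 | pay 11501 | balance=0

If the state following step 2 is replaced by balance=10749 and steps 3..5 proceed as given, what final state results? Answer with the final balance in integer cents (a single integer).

0

state after step 2 := balance=10749
3 | pay 11189 | balance=0
4 | pay 10336 | balance=0
5 | pay 11501 | balance=0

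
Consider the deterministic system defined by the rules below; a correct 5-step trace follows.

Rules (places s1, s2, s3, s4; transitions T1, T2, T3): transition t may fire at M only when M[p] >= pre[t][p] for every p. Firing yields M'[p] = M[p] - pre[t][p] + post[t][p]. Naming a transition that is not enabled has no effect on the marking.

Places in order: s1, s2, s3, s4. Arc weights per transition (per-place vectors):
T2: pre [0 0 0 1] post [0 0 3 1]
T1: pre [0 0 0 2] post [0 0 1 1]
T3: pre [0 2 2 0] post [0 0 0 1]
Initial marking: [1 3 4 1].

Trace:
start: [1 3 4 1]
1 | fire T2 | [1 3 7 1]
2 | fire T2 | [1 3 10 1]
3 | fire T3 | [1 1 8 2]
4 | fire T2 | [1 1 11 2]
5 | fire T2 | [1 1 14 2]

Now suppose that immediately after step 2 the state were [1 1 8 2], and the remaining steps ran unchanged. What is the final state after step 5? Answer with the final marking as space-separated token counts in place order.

1 1 14 2

state after step 2 := [1 1 8 2]
3 | fire T3 | [1 1 8 2]
4 | fire T2 | [1 1 11 2]
5 | fire T2 | [1 1 14 2]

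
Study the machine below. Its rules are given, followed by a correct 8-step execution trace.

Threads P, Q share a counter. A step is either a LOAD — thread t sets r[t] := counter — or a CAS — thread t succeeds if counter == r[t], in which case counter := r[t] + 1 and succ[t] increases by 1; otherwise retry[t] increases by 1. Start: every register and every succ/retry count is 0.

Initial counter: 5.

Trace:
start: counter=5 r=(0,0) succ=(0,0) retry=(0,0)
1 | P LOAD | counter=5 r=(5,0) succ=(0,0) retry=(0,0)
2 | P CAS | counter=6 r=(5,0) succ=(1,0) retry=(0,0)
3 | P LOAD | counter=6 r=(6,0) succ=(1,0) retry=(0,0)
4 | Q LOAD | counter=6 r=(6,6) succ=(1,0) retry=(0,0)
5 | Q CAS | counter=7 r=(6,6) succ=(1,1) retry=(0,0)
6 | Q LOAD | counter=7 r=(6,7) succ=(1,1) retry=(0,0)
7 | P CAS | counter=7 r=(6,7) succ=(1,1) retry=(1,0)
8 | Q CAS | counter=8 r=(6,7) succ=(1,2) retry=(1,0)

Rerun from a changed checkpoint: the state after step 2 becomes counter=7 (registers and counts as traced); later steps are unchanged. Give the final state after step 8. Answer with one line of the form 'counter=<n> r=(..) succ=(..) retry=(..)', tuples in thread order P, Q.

counter=9 r=(7,8) succ=(1,2) retry=(1,0)

state after step 2 := counter=7 r=(5,0) succ=(1,0) retry=(0,0)
3 | P LOAD | counter=7 r=(7,0) succ=(1,0) retry=(0,0)
4 | Q LOAD | counter=7 r=(7,7) succ=(1,0) retry=(0,0)
5 | Q CAS | counter=8 r=(7,7) succ=(1,1) retry=(0,0)
6 | Q LOAD | counter=8 r=(7,8) succ=(1,1) retry=(0,0)
7 | P CAS | counter=8 r=(7,8) succ=(1,1) retry=(1,0)
8 | Q CAS | counter=9 r=(7,8) succ=(1,2) retry=(1,0)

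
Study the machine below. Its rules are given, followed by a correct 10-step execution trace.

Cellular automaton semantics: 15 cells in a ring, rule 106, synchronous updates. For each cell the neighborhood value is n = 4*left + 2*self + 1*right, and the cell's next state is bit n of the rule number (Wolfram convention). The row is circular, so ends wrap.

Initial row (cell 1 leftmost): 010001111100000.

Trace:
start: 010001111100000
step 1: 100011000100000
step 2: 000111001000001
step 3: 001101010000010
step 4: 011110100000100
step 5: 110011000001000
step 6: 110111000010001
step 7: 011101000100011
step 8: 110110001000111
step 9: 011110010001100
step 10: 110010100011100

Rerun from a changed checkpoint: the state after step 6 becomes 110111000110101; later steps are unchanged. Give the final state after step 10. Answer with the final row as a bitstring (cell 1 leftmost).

110011101111000

state after step 6 := 110111000110101
step 7: 011101001111011
step 8: 110110011001111
step 9: 011110111011000
step 10: 110011101111000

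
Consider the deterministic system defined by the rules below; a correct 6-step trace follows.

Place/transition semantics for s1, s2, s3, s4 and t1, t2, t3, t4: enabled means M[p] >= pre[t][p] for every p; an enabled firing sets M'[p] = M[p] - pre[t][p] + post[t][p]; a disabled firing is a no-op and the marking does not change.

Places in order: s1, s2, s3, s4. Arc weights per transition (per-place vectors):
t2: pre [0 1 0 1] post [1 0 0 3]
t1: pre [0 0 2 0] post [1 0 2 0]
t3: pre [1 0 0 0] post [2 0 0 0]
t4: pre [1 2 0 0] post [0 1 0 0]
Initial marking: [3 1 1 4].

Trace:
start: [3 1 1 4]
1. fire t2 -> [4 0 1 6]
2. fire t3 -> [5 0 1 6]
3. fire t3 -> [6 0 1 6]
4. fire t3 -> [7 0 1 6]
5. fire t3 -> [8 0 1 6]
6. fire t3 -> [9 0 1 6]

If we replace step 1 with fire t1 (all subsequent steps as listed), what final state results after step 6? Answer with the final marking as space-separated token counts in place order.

(re-executing from step 1 with the substitution; state before step 1: [3 1 1 4])
1. fire t1 -> [3 1 1 4]
2. fire t3 -> [4 1 1 4]
3. fire t3 -> [5 1 1 4]
4. fire t3 -> [6 1 1 4]
5. fire t3 -> [7 1 1 4]
6. fire t3 -> [8 1 1 4]

8 1 1 4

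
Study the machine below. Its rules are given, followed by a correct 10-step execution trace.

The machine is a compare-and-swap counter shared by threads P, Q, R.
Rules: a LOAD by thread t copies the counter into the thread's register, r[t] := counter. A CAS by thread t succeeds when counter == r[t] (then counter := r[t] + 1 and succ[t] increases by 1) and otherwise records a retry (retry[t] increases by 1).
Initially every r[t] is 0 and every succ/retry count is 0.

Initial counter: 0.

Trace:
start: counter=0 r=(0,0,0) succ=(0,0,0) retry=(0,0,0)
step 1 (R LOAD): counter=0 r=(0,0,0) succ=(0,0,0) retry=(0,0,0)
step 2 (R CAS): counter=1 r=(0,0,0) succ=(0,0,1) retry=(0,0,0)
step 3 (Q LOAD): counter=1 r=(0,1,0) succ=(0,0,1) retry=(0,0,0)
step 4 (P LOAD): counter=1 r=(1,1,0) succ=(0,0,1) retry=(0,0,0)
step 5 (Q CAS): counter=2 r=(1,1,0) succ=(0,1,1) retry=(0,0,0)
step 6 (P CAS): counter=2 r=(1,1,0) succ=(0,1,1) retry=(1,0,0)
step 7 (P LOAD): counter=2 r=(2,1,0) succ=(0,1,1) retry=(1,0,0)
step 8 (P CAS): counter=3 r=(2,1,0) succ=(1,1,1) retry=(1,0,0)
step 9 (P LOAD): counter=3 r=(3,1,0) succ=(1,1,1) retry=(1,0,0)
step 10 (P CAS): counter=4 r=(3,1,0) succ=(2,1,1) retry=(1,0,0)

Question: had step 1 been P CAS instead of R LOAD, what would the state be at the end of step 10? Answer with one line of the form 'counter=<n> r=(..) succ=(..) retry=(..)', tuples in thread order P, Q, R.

counter=4 r=(3,1,0) succ=(3,1,0) retry=(1,0,1)

(re-executing from step 1 with the substitution; state before step 1: counter=0 r=(0,0,0) succ=(0,0,0) retry=(0,0,0))
step 1 (P CAS): counter=1 r=(0,0,0) succ=(1,0,0) retry=(0,0,0)
step 2 (R CAS): counter=1 r=(0,0,0) succ=(1,0,0) retry=(0,0,1)
step 3 (Q LOAD): counter=1 r=(0,1,0) succ=(1,0,0) retry=(0,0,1)
step 4 (P LOAD): counter=1 r=(1,1,0) succ=(1,0,0) retry=(0,0,1)
step 5 (Q CAS): counter=2 r=(1,1,0) succ=(1,1,0) retry=(0,0,1)
step 6 (P CAS): counter=2 r=(1,1,0) succ=(1,1,0) retry=(1,0,1)
step 7 (P LOAD): counter=2 r=(2,1,0) succ=(1,1,0) retry=(1,0,1)
step 8 (P CAS): counter=3 r=(2,1,0) succ=(2,1,0) retry=(1,0,1)
step 9 (P LOAD): counter=3 r=(3,1,0) succ=(2,1,0) retry=(1,0,1)
step 10 (P CAS): counter=4 r=(3,1,0) succ=(3,1,0) retry=(1,0,1)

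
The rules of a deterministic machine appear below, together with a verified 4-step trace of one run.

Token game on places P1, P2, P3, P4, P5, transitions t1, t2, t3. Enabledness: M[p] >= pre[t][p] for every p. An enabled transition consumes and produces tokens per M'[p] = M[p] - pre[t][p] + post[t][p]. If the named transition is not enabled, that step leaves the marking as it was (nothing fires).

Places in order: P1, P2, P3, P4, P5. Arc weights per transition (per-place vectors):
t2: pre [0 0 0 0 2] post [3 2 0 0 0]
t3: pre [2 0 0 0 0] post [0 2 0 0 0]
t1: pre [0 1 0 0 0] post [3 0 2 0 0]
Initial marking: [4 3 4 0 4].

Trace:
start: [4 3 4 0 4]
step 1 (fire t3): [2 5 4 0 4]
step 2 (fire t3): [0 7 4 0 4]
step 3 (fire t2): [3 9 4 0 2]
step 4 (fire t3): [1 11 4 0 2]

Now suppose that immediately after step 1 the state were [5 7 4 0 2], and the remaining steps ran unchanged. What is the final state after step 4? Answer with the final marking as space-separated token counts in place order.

4 13 4 0 0

state after step 1 := [5 7 4 0 2]
step 2 (fire t3): [3 9 4 0 2]
step 3 (fire t2): [6 11 4 0 0]
step 4 (fire t3): [4 13 4 0 0]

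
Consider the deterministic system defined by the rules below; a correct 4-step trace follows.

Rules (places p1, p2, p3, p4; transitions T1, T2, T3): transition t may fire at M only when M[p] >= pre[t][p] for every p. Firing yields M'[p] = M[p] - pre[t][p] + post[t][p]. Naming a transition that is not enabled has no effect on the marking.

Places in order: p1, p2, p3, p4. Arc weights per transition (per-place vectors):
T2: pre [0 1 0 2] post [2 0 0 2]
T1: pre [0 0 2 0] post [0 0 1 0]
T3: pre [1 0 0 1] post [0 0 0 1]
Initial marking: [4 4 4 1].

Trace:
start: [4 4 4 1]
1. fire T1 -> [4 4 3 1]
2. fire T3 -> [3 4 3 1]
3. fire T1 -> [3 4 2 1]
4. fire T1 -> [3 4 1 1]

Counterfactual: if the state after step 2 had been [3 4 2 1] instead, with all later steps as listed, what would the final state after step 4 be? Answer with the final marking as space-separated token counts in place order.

state after step 2 := [3 4 2 1]
3. fire T1 -> [3 4 1 1]
4. fire T1 -> [3 4 1 1]

3 4 1 1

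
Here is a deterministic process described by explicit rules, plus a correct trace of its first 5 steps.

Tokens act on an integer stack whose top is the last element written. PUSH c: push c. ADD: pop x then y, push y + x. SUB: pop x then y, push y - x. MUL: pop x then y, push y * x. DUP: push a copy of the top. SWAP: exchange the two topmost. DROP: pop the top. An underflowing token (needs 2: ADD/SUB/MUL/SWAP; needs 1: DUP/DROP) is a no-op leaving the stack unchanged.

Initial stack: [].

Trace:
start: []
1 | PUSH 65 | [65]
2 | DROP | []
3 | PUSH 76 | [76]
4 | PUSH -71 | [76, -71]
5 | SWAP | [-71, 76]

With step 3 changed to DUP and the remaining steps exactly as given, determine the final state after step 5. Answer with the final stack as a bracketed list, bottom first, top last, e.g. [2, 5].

(re-executing from step 3 with the substitution; state before step 3: [])
3 | DUP | []
4 | PUSH -71 | [-71]
5 | SWAP | [-71]

[-71]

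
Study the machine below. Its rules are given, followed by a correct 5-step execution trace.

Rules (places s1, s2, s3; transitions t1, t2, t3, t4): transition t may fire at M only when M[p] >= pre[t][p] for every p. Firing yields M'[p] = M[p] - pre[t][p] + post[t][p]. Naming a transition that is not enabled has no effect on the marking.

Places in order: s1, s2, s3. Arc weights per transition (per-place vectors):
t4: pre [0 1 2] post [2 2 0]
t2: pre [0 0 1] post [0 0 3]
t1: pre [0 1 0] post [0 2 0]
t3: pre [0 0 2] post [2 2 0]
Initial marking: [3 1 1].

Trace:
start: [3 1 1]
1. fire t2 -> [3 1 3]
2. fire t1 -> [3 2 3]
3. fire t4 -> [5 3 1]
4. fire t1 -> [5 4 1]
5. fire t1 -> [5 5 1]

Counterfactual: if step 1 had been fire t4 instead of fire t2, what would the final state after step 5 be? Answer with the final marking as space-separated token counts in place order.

(re-executing from step 1 with the substitution; state before step 1: [3 1 1])
1. fire t4 -> [3 1 1]
2. fire t1 -> [3 2 1]
3. fire t4 -> [3 2 1]
4. fire t1 -> [3 3 1]
5. fire t1 -> [3 4 1]

3 4 1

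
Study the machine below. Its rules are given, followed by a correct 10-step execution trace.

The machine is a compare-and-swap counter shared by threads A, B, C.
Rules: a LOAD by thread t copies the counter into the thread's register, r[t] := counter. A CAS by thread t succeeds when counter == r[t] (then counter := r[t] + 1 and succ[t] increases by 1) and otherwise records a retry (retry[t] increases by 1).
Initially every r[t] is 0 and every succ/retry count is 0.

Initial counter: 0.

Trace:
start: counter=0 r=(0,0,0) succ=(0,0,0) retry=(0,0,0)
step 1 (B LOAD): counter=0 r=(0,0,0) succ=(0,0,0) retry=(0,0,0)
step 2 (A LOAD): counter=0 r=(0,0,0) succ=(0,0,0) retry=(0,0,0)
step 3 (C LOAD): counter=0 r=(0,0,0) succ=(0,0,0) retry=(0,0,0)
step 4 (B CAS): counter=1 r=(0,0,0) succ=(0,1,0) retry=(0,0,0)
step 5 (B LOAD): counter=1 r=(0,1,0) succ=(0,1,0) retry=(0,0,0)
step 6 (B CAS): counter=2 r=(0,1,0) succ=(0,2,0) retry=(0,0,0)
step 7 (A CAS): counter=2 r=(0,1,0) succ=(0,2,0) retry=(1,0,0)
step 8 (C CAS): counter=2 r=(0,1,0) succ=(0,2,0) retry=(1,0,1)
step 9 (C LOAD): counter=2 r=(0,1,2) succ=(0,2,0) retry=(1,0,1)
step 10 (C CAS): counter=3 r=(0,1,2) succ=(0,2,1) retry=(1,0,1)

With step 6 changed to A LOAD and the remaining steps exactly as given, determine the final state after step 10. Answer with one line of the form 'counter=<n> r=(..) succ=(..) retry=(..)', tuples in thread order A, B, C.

(re-executing from step 6 with the substitution; state before step 6: counter=1 r=(0,1,0) succ=(0,1,0) retry=(0,0,0))
step 6 (A LOAD): counter=1 r=(1,1,0) succ=(0,1,0) retry=(0,0,0)
step 7 (A CAS): counter=2 r=(1,1,0) succ=(1,1,0) retry=(0,0,0)
step 8 (C CAS): counter=2 r=(1,1,0) succ=(1,1,0) retry=(0,0,1)
step 9 (C LOAD): counter=2 r=(1,1,2) succ=(1,1,0) retry=(0,0,1)
step 10 (C CAS): counter=3 r=(1,1,2) succ=(1,1,1) retry=(0,0,1)

counter=3 r=(1,1,2) succ=(1,1,1) retry=(0,0,1)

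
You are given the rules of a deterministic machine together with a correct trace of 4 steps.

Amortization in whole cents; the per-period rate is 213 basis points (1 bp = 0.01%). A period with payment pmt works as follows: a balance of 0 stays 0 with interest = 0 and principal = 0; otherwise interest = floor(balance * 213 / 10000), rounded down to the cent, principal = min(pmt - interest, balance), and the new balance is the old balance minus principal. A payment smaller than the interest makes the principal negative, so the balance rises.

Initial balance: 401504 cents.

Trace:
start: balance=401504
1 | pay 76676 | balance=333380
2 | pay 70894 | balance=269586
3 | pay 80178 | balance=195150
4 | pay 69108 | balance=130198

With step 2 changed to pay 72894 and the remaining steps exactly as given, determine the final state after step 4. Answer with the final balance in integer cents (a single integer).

128112

(re-executing from step 2 with the substitution; state before step 2: balance=333380)
2 | pay 72894 | balance=267586
3 | pay 80178 | balance=193107
4 | pay 69108 | balance=128112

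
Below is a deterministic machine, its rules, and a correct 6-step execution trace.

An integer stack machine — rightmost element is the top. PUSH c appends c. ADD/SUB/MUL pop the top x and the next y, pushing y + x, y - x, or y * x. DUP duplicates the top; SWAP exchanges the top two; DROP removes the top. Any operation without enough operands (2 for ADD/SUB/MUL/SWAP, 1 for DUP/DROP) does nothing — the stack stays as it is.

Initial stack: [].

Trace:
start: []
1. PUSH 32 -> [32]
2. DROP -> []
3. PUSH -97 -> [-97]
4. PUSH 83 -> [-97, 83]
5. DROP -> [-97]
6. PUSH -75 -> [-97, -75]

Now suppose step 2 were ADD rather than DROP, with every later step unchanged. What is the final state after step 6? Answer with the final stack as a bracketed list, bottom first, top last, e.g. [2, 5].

(re-executing from step 2 with the substitution; state before step 2: [32])
2. ADD -> [32]
3. PUSH -97 -> [32, -97]
4. PUSH 83 -> [32, -97, 83]
5. DROP -> [32, -97]
6. PUSH -75 -> [32, -97, -75]

[32, -97, -75]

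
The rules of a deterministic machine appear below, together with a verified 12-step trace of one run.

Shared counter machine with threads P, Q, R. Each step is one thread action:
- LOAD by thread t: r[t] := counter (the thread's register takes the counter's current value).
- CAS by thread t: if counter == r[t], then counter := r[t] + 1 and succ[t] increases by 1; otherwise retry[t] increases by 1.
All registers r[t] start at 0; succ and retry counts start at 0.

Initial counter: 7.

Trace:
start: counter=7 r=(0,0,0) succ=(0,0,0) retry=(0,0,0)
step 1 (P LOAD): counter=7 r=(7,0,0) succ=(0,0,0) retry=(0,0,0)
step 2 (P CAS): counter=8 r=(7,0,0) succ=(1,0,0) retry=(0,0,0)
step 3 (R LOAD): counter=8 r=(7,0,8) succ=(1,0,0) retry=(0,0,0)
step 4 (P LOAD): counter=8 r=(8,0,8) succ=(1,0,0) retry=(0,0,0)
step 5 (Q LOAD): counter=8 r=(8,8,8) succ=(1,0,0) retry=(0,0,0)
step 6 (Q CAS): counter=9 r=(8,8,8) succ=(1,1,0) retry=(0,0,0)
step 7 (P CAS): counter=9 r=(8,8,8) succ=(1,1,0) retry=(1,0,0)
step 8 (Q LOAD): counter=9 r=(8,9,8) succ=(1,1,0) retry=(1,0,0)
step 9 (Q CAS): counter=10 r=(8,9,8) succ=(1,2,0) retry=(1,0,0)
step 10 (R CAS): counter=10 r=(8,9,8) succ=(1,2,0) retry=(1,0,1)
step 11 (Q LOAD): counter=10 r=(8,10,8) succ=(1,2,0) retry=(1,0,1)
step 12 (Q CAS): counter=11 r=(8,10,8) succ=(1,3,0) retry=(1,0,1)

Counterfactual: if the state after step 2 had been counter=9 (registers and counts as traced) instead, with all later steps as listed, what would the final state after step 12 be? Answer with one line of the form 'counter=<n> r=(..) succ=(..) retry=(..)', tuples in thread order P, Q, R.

state after step 2 := counter=9 r=(7,0,0) succ=(1,0,0) retry=(0,0,0)
step 3 (R LOAD): counter=9 r=(7,0,9) succ=(1,0,0) retry=(0,0,0)
step 4 (P LOAD): counter=9 r=(9,0,9) succ=(1,0,0) retry=(0,0,0)
step 5 (Q LOAD): counter=9 r=(9,9,9) succ=(1,0,0) retry=(0,0,0)
step 6 (Q CAS): counter=10 r=(9,9,9) succ=(1,1,0) retry=(0,0,0)
step 7 (P CAS): counter=10 r=(9,9,9) succ=(1,1,0) retry=(1,0,0)
step 8 (Q LOAD): counter=10 r=(9,10,9) succ=(1,1,0) retry=(1,0,0)
step 9 (Q CAS): counter=11 r=(9,10,9) succ=(1,2,0) retry=(1,0,0)
step 10 (R CAS): counter=11 r=(9,10,9) succ=(1,2,0) retry=(1,0,1)
step 11 (Q LOAD): counter=11 r=(9,11,9) succ=(1,2,0) retry=(1,0,1)
step 12 (Q CAS): counter=12 r=(9,11,9) succ=(1,3,0) retry=(1,0,1)

counter=12 r=(9,11,9) succ=(1,3,0) retry=(1,0,1)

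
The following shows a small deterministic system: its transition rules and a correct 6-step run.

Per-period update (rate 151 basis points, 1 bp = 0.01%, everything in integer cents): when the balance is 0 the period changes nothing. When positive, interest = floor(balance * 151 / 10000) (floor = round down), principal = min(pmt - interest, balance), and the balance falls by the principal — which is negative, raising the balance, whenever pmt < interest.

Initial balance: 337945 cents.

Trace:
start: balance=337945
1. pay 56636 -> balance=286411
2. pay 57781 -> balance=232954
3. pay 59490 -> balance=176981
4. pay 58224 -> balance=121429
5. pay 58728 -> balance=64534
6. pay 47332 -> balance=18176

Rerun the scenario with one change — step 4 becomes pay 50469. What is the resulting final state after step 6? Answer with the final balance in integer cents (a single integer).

(re-executing from step 4 with the substitution; state before step 4: balance=176981)
4. pay 50469 -> balance=129184
5. pay 58728 -> balance=72406
6. pay 47332 -> balance=26167

26167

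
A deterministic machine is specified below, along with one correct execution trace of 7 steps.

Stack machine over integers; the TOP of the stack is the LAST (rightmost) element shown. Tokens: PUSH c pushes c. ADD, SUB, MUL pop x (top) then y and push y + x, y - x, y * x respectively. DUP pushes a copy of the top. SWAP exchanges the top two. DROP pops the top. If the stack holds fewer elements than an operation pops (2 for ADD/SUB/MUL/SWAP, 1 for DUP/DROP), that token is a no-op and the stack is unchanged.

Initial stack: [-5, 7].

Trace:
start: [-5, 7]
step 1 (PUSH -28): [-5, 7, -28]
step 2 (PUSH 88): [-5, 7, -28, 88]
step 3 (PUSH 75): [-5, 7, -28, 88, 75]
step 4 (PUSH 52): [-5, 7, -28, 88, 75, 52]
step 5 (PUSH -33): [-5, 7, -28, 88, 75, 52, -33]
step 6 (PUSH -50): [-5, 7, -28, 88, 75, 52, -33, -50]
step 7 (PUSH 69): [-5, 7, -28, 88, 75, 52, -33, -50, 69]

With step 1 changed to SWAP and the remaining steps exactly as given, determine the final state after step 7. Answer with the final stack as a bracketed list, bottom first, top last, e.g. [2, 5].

[7, -5, 88, 75, 52, -33, -50, 69]

(re-executing from step 1 with the substitution; state before step 1: [-5, 7])
step 1 (SWAP): [7, -5]
step 2 (PUSH 88): [7, -5, 88]
step 3 (PUSH 75): [7, -5, 88, 75]
step 4 (PUSH 52): [7, -5, 88, 75, 52]
step 5 (PUSH -33): [7, -5, 88, 75, 52, -33]
step 6 (PUSH -50): [7, -5, 88, 75, 52, -33, -50]
step 7 (PUSH 69): [7, -5, 88, 75, 52, -33, -50, 69]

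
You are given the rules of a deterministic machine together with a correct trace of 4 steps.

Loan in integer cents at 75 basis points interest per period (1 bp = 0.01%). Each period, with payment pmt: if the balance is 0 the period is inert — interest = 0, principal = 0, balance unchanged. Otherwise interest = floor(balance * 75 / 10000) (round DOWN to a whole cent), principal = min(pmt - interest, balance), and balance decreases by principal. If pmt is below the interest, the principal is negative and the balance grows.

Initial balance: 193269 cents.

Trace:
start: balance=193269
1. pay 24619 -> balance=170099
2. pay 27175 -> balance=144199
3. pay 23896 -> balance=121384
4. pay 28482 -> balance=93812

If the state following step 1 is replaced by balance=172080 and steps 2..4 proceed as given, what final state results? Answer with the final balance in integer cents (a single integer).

95838

state after step 1 := balance=172080
2. pay 27175 -> balance=146195
3. pay 23896 -> balance=123395
4. pay 28482 -> balance=95838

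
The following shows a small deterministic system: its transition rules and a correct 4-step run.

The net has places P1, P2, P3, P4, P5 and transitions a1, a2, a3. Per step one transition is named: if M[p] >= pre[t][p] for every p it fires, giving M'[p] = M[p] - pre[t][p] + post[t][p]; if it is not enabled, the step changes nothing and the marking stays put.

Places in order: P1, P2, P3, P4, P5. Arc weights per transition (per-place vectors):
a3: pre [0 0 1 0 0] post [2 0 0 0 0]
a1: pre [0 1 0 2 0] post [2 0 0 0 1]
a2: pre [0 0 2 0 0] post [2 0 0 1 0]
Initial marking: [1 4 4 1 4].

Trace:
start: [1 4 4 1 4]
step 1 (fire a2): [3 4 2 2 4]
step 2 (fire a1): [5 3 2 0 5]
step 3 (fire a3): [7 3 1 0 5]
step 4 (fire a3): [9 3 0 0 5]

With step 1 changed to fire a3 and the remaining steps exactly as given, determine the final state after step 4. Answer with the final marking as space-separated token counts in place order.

7 4 1 1 4

(re-executing from step 1 with the substitution; state before step 1: [1 4 4 1 4])
step 1 (fire a3): [3 4 3 1 4]
step 2 (fire a1): [3 4 3 1 4]
step 3 (fire a3): [5 4 2 1 4]
step 4 (fire a3): [7 4 1 1 4]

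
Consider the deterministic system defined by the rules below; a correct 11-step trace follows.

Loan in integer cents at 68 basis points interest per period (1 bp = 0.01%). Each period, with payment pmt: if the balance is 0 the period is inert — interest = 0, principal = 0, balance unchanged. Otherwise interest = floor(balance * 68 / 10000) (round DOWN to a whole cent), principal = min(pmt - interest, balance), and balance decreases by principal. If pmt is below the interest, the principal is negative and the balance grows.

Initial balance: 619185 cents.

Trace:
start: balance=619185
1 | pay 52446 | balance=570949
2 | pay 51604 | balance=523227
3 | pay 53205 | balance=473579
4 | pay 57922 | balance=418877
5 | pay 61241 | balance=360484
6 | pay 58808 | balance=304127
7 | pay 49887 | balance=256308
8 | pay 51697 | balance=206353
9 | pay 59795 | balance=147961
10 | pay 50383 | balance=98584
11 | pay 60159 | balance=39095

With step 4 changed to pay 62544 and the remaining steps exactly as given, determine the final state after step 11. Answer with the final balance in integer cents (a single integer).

(re-executing from step 4 with the substitution; state before step 4: balance=473579)
4 | pay 62544 | balance=414255
5 | pay 61241 | balance=355830
6 | pay 58808 | balance=299441
7 | pay 49887 | balance=251590
8 | pay 51697 | balance=201603
9 | pay 59795 | balance=143178
10 | pay 50383 | balance=93768
11 | pay 60159 | balance=34246

34246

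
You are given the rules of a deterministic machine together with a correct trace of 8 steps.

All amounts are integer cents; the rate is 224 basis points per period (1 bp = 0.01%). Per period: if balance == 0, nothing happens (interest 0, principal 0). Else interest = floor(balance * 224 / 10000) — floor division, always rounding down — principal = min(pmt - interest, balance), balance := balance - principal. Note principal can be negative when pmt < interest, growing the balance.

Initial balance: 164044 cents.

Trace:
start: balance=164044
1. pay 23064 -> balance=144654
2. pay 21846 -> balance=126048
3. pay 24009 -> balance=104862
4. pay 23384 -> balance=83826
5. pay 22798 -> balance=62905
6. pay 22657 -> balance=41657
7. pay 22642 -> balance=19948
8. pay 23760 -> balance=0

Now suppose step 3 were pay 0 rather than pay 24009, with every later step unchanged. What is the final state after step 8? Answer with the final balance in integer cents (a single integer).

(re-executing from step 3 with the substitution; state before step 3: balance=126048)
3. pay 0 -> balance=128871
4. pay 23384 -> balance=108373
5. pay 22798 -> balance=88002
6. pay 22657 -> balance=67316
7. pay 22642 -> balance=46181
8. pay 23760 -> balance=23455

23455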